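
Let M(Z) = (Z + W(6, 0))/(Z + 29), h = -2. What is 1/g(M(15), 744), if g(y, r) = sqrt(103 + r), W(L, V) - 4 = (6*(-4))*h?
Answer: sqrt(7)/77 ≈ 0.034360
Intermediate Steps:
W(L, V) = 52 (W(L, V) = 4 + (6*(-4))*(-2) = 4 - 24*(-2) = 4 + 48 = 52)
M(Z) = (52 + Z)/(29 + Z) (M(Z) = (Z + 52)/(Z + 29) = (52 + Z)/(29 + Z))
1/g(M(15), 744) = 1/(sqrt(103 + 744)) = 1/(sqrt(847)) = 1/(11*sqrt(7)) = sqrt(7)/77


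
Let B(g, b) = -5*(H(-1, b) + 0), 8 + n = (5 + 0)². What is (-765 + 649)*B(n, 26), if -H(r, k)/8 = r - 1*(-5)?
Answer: -18560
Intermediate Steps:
H(r, k) = -40 - 8*r (H(r, k) = -8*(r - 1*(-5)) = -8*(r + 5) = -8*(5 + r) = -40 - 8*r)
n = 17 (n = -8 + (5 + 0)² = -8 + 5² = -8 + 25 = 17)
B(g, b) = 160 (B(g, b) = -5*((-40 - 8*(-1)) + 0) = -5*((-40 + 8) + 0) = -5*(-32 + 0) = -5*(-32) = 160)
(-765 + 649)*B(n, 26) = (-765 + 649)*160 = -116*160 = -18560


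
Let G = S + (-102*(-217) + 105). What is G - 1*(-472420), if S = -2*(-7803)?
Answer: 510265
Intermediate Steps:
S = 15606
G = 37845 (G = 15606 + (-102*(-217) + 105) = 15606 + (22134 + 105) = 15606 + 22239 = 37845)
G - 1*(-472420) = 37845 - 1*(-472420) = 37845 + 472420 = 510265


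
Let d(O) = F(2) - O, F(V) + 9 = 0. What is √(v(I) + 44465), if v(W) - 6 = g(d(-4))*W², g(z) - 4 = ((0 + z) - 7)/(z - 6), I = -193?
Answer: 15*√125895/11 ≈ 483.84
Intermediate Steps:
F(V) = -9 (F(V) = -9 + 0 = -9)
d(O) = -9 - O
g(z) = 4 + (-7 + z)/(-6 + z) (g(z) = 4 + ((0 + z) - 7)/(z - 6) = 4 + (z - 7)/(-6 + z) = 4 + (-7 + z)/(-6 + z))
v(W) = 6 + 56*W²/11 (v(W) = 6 + ((-31 + 5*(-9 - 1*(-4)))/(-6 + (-9 - 1*(-4))))*W² = 6 + ((-31 + 5*(-9 + 4))/(-6 + (-9 + 4)))*W² = 6 + ((-31 + 5*(-5))/(-6 - 5))*W² = 6 + ((-31 - 25)/(-11))*W² = 6 + (-1/11*(-56))*W² = 6 + 56*W²/11)
√(v(I) + 44465) = √((6 + (56/11)*(-193)²) + 44465) = √((6 + (56/11)*37249) + 44465) = √((6 + 2085944/11) + 44465) = √(2086010/11 + 44465) = √(2575125/11) = 15*√125895/11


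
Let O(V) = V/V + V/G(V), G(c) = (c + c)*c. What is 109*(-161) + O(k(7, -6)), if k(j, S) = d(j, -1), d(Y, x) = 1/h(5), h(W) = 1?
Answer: -35095/2 ≈ -17548.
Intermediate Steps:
G(c) = 2*c**2 (G(c) = (2*c)*c = 2*c**2)
d(Y, x) = 1 (d(Y, x) = 1/1 = 1)
k(j, S) = 1
O(V) = 1 + 1/(2*V) (O(V) = V/V + V/((2*V**2)) = 1 + V*(1/(2*V**2)) = 1 + 1/(2*V))
109*(-161) + O(k(7, -6)) = 109*(-161) + (1/2 + 1)/1 = -17549 + 1*(3/2) = -17549 + 3/2 = -35095/2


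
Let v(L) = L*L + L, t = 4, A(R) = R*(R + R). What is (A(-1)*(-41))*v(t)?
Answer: -1640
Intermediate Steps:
A(R) = 2*R**2 (A(R) = R*(2*R) = 2*R**2)
v(L) = L + L**2 (v(L) = L**2 + L = L + L**2)
(A(-1)*(-41))*v(t) = ((2*(-1)**2)*(-41))*(4*(1 + 4)) = ((2*1)*(-41))*(4*5) = (2*(-41))*20 = -82*20 = -1640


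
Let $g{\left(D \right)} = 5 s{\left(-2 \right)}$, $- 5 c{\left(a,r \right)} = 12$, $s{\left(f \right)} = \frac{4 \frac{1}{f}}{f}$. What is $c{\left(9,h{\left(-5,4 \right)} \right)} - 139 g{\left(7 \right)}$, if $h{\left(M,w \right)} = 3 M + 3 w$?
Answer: $- \frac{3487}{5} \approx -697.4$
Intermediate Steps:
$s{\left(f \right)} = \frac{4}{f^{2}}$
$c{\left(a,r \right)} = - \frac{12}{5}$ ($c{\left(a,r \right)} = \left(- \frac{1}{5}\right) 12 = - \frac{12}{5}$)
$g{\left(D \right)} = 5$ ($g{\left(D \right)} = 5 \cdot \frac{4}{4} = 5 \cdot 4 \cdot \frac{1}{4} = 5 \cdot 1 = 5$)
$c{\left(9,h{\left(-5,4 \right)} \right)} - 139 g{\left(7 \right)} = - \frac{12}{5} - 695 = - \frac{3487}{5}$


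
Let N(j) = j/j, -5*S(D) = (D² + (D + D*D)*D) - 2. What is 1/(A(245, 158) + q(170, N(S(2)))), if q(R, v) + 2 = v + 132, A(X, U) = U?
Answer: 1/289 ≈ 0.0034602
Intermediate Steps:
S(D) = ⅖ - D²/5 - D*(D + D²)/5 (S(D) = -((D² + (D + D*D)*D) - 2)/5 = -((D² + (D + D²)*D) - 2)/5 = -((D² + D*(D + D²)) - 2)/5 = -(-2 + D² + D*(D + D²))/5 = ⅖ - D²/5 - D*(D + D²)/5)
N(j) = 1
q(R, v) = 130 + v (q(R, v) = -2 + (v + 132) = -2 + (132 + v) = 130 + v)
1/(A(245, 158) + q(170, N(S(2)))) = 1/(158 + (130 + 1)) = 1/(158 + 131) = 1/289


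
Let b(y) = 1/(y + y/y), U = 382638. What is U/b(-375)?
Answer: -143106612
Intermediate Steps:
b(y) = 1/(1 + y) (b(y) = 1/(y + 1) = 1/(1 + y))
U/b(-375) = 382638/(1/(1 - 375)) = 382638/(1/(-374)) = 382638/(-1/374) = 382638*(-374) = -143106612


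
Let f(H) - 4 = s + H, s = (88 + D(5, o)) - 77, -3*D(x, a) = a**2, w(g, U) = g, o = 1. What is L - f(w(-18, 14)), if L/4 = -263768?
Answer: -3165206/3 ≈ -1.0551e+6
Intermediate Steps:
L = -1055072 (L = 4*(-263768) = -1055072)
D(x, a) = -a**2/3
s = 32/3 (s = (88 - 1/3*1**2) - 77 = (88 - 1/3*1) - 77 = (88 - 1/3) - 77 = 263/3 - 77 = 32/3 ≈ 10.667)
f(H) = 44/3 + H (f(H) = 4 + (32/3 + H) = 44/3 + H)
L - f(w(-18, 14)) = -1055072 - (44/3 - 18) = -1055072 - 1*(-10/3) = -1055072 + 10/3 = -3165206/3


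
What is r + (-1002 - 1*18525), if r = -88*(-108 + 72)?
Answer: -16359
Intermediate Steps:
r = 3168 (r = -88*(-36) = 3168)
r + (-1002 - 1*18525) = 3168 + (-1002 - 1*18525) = 3168 + (-1002 - 18525) = 3168 - 19527 = -16359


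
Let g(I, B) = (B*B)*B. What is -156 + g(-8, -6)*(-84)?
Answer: 17988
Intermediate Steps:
g(I, B) = B³ (g(I, B) = B²*B = B³)
-156 + g(-8, -6)*(-84) = -156 + (-6)³*(-84) = -156 - 216*(-84) = -156 + 18144 = 17988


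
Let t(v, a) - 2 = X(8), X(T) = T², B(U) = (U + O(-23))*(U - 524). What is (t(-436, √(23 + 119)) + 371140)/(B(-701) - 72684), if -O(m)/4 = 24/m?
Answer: 8537738/17961343 ≈ 0.47534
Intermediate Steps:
O(m) = -96/m
B(U) = (-524 + U)*(96/23 + U) (B(U) = (U - 96/(-23))*(U - 524) = (U - 96*(-1/23))*(-524 + U) = (U + 96/23)*(-524 + U) = (96/23 + U)*(-524 + U) = (-524 + U)*(96/23 + U))
t(v, a) = 66 (t(v, a) = 2 + 8² = 2 + 64 = 66)
(t(-436, √(23 + 119)) + 371140)/(B(-701) - 72684) = (66 + 371140)/((-50304/23 + (-701)² - 11956/23*(-701)) - 72684) = 371206/((-50304/23 + 491401 + 8381156/23) - 72684) = 371206/(19633075/23 - 72684) = 371206/(17961343/23) = 371206*(23/17961343) = 8537738/17961343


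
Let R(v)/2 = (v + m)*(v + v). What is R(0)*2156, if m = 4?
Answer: 0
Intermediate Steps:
R(v) = 4*v*(4 + v) (R(v) = 2*((v + 4)*(v + v)) = 2*((4 + v)*(2*v)) = 2*(2*v*(4 + v)) = 4*v*(4 + v))
R(0)*2156 = (4*0*(4 + 0))*2156 = (4*0*4)*2156 = 0*2156 = 0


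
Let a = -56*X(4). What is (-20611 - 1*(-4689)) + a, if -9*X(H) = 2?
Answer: -143186/9 ≈ -15910.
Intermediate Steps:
X(H) = -2/9 (X(H) = -⅑*2 = -2/9)
a = 112/9 (a = -56*(-2/9) = 112/9 ≈ 12.444)
(-20611 - 1*(-4689)) + a = (-20611 - 1*(-4689)) + 112/9 = (-20611 + 4689) + 112/9 = -15922 + 112/9 = -143186/9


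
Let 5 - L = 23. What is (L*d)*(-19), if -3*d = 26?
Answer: -2964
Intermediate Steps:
L = -18 (L = 5 - 1*23 = 5 - 23 = -18)
d = -26/3 (d = -1/3*26 = -26/3 ≈ -8.6667)
(L*d)*(-19) = -18*(-26/3)*(-19) = 156*(-19) = -2964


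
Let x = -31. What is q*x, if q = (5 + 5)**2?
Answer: -3100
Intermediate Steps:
q = 100 (q = 10**2 = 100)
q*x = 100*(-31) = -3100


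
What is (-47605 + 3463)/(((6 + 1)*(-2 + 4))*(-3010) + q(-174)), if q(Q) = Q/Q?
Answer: 44142/42139 ≈ 1.0475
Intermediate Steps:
q(Q) = 1
(-47605 + 3463)/(((6 + 1)*(-2 + 4))*(-3010) + q(-174)) = (-47605 + 3463)/(((6 + 1)*(-2 + 4))*(-3010) + 1) = -44142/((7*2)*(-3010) + 1) = -44142/(14*(-3010) + 1) = -44142/(-42140 + 1) = -44142/(-42139) = -44142*(-1/42139) = 44142/42139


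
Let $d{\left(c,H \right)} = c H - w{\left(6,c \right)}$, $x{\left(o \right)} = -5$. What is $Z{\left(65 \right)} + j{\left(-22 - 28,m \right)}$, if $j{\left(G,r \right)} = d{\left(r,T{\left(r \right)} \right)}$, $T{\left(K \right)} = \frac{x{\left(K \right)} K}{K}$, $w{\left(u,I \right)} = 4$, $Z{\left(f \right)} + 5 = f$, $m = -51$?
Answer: $311$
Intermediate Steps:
$Z{\left(f \right)} = -5 + f$
$T{\left(K \right)} = -5$ ($T{\left(K \right)} = \frac{\left(-5\right) K}{K} = -5$)
$d{\left(c,H \right)} = -4 + H c$ ($d{\left(c,H \right)} = c H - 4 = H c - 4 = -4 + H c$)
$j{\left(G,r \right)} = -4 - 5 r$
$Z{\left(65 \right)} + j{\left(-22 - 28,m \right)} = \left(-5 + 65\right) - -251 = 60 + \left(-4 + 255\right) = 60 + 251 = 311$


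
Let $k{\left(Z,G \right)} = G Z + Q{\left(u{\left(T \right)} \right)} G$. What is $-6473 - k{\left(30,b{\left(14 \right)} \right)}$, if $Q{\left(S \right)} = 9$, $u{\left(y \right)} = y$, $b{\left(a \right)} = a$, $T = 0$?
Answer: $-7019$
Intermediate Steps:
$k{\left(Z,G \right)} = 9 G + G Z$ ($k{\left(Z,G \right)} = G Z + 9 G = 9 G + G Z$)
$-6473 - k{\left(30,b{\left(14 \right)} \right)} = -6473 - 14 \left(9 + 30\right) = -6473 - 14 \cdot 39 = -6473 - 546 = -7019$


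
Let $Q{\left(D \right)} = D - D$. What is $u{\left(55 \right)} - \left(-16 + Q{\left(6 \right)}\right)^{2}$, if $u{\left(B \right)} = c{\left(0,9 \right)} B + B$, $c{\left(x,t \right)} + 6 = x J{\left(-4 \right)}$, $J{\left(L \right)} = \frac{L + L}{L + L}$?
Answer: $-531$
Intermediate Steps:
$J{\left(L \right)} = 1$ ($J{\left(L \right)} = \frac{2 L}{2 L} = 2 L \frac{1}{2 L} = 1$)
$Q{\left(D \right)} = 0$
$c{\left(x,t \right)} = -6 + x$ ($c{\left(x,t \right)} = -6 + x 1 = -6 + x$)
$u{\left(B \right)} = - 5 B$ ($u{\left(B \right)} = \left(-6 + 0\right) B + B = - 6 B + B = - 5 B$)
$u{\left(55 \right)} - \left(-16 + Q{\left(6 \right)}\right)^{2} = \left(-5\right) 55 - \left(-16 + 0\right)^{2} = -275 - \left(-16\right)^{2} = -275 - 256 = -531$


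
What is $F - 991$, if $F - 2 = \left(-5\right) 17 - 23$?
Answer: $-1097$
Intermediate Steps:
$F = -106$ ($F = 2 - 108 = -106$)
$F - 991 = -106 - 991 = -1097$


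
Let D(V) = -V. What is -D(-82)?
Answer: -82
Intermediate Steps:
-D(-82) = -(-1)*(-82) = -1*82 = -82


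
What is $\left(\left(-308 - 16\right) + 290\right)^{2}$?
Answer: $1156$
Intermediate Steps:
$\left(\left(-308 - 16\right) + 290\right)^{2} = \left(-324 + 290\right)^{2} = \left(-34\right)^{2} = 1156$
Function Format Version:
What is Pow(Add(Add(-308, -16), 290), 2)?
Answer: 1156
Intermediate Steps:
Pow(Add(Add(-308, -16), 290), 2) = Pow(Add(-324, 290), 2) = Pow(-34, 2) = 1156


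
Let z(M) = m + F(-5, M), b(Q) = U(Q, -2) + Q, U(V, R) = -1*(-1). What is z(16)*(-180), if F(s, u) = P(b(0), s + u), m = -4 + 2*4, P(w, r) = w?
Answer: -900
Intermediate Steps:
U(V, R) = 1
b(Q) = 1 + Q
m = 4 (m = -4 + 8 = 4)
F(s, u) = 1 (F(s, u) = 1 + 0 = 1)
z(M) = 5 (z(M) = 4 + 1 = 5)
z(16)*(-180) = 5*(-180) = -900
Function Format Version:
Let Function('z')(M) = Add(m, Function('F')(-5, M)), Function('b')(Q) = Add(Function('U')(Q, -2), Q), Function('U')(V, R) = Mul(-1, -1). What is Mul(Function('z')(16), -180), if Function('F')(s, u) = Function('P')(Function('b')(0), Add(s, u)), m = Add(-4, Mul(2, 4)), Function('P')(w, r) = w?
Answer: -900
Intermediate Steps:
Function('U')(V, R) = 1
Function('b')(Q) = Add(1, Q)
m = 4 (m = Add(-4, 8) = 4)
Function('F')(s, u) = 1 (Function('F')(s, u) = Add(1, 0) = 1)
Function('z')(M) = 5 (Function('z')(M) = Add(4, 1) = 5)
Mul(Function('z')(16), -180) = Mul(5, -180) = -900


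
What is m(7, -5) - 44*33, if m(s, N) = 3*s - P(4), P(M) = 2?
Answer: -1433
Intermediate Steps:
m(s, N) = -2 + 3*s (m(s, N) = 3*s - 1*2 = 3*s - 2 = -2 + 3*s)
m(7, -5) - 44*33 = (-2 + 3*7) - 44*33 = (-2 + 21) - 1452 = 19 - 1452 = -1433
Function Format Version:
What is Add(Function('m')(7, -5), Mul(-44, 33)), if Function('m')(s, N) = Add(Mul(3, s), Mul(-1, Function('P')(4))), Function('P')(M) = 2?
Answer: -1433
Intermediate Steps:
Function('m')(s, N) = Add(-2, Mul(3, s)) (Function('m')(s, N) = Add(Mul(3, s), Mul(-1, 2)) = Add(Mul(3, s), -2) = Add(-2, Mul(3, s)))
Add(Function('m')(7, -5), Mul(-44, 33)) = Add(Add(-2, Mul(3, 7)), Mul(-44, 33)) = Add(Add(-2, 21), -1452) = Add(19, -1452) = -1433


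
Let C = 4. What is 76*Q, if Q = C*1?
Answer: 304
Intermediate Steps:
Q = 4 (Q = 4*1 = 4)
76*Q = 76*4 = 304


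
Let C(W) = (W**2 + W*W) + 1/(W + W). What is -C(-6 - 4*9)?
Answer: -296351/84 ≈ -3528.0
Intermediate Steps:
C(W) = 1/(2*W) + 2*W**2 (C(W) = (W**2 + W**2) + 1/(2*W) = 2*W**2 + 1/(2*W) = 1/(2*W) + 2*W**2)
-C(-6 - 4*9) = -(1 + 4*(-6 - 4*9)**3)/(2*(-6 - 4*9)) = -(1 + 4*(-6 - 36)**3)/(2*(-6 - 36)) = -(1 + 4*(-42)**3)/(2*(-42)) = -(-1)*(1 + 4*(-74088))/(2*42) = -(-1)*(1 - 296352)/(2*42) = -(-1)*(-296351)/(2*42) = -1*296351/84 = -296351/84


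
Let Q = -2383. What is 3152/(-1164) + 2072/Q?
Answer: -2480756/693453 ≈ -3.5774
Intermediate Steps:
3152/(-1164) + 2072/Q = 3152/(-1164) + 2072/(-2383) = 3152*(-1/1164) + 2072*(-1/2383) = -788/291 - 2072/2383 = -2480756/693453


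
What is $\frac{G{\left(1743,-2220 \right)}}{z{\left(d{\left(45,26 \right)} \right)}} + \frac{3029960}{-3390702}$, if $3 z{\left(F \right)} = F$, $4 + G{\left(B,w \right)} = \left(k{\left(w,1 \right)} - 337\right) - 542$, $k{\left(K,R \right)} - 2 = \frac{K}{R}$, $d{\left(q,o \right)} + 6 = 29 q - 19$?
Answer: $- \frac{17711024753}{2170049280} \approx -8.1616$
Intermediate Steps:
$d{\left(q,o \right)} = -25 + 29 q$ ($d{\left(q,o \right)} = -6 + \left(29 q - 19\right) = -6 + \left(-19 + 29 q\right) = -25 + 29 q$)
$k{\left(K,R \right)} = 2 + \frac{K}{R}$
$G{\left(B,w \right)} = -881 + w$ ($G{\left(B,w \right)} = -4 + \left(\left(\left(2 + \frac{w}{1}\right) - 337\right) - 542\right) = -4 + \left(\left(\left(2 + w 1\right) - 337\right) - 542\right) = -4 + \left(\left(\left(2 + w\right) - 337\right) - 542\right) = -4 + \left(\left(-335 + w\right) - 542\right) = -4 + \left(-877 + w\right) = -881 + w$)
$z{\left(F \right)} = \frac{F}{3}$
$\frac{G{\left(1743,-2220 \right)}}{z{\left(d{\left(45,26 \right)} \right)}} + \frac{3029960}{-3390702} = \frac{-881 - 2220}{\frac{1}{3} \left(-25 + 29 \cdot 45\right)} + \frac{3029960}{-3390702} = - \frac{3101}{\frac{1}{3} \left(-25 + 1305\right)} + 3029960 \left(- \frac{1}{3390702}\right) = - \frac{3101}{\frac{1}{3} \cdot 1280} - \frac{1514980}{1695351} = - \frac{3101}{\frac{1280}{3}} - \frac{1514980}{1695351} = \left(-3101\right) \frac{3}{1280} - \frac{1514980}{1695351} = - \frac{9303}{1280} - \frac{1514980}{1695351} = - \frac{17711024753}{2170049280}$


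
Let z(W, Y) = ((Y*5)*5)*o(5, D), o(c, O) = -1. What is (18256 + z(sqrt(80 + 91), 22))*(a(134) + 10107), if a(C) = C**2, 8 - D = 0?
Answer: 496883478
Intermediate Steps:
D = 8 (D = 8 - 1*0 = 8 + 0 = 8)
z(W, Y) = -25*Y (z(W, Y) = ((Y*5)*5)*(-1) = ((5*Y)*5)*(-1) = (25*Y)*(-1) = -25*Y)
(18256 + z(sqrt(80 + 91), 22))*(a(134) + 10107) = (18256 - 25*22)*(134**2 + 10107) = (18256 - 550)*(17956 + 10107) = 17706*28063 = 496883478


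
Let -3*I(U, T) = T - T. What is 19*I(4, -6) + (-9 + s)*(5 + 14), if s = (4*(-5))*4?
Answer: -1691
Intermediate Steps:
s = -80 (s = -20*4 = -80)
I(U, T) = 0 (I(U, T) = -(T - T)/3 = -⅓*0 = 0)
19*I(4, -6) + (-9 + s)*(5 + 14) = 19*0 + (-9 - 80)*(5 + 14) = 0 - 89*19 = 0 - 1691 = -1691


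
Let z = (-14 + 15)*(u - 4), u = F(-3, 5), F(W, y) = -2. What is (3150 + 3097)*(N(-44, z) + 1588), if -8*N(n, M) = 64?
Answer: 9870260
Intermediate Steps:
u = -2
z = -6 (z = (-14 + 15)*(-2 - 4) = 1*(-6) = -6)
N(n, M) = -8 (N(n, M) = -1/8*64 = -8)
(3150 + 3097)*(N(-44, z) + 1588) = (3150 + 3097)*(-8 + 1588) = 6247*1580 = 9870260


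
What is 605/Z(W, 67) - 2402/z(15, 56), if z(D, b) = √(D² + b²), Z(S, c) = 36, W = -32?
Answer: 605/36 - 2402*√3361/3361 ≈ -24.627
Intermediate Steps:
605/Z(W, 67) - 2402/z(15, 56) = 605/36 - 2402/√(15² + 56²) = 605*(1/36) - 2402/√(225 + 3136) = 605/36 - 2402*√3361/3361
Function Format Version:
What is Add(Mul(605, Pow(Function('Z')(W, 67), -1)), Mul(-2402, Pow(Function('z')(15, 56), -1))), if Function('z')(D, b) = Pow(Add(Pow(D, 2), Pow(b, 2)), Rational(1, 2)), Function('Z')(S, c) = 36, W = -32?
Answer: Add(Rational(605, 36), Mul(Rational(-2402, 3361), Pow(3361, Rational(1, 2)))) ≈ -24.627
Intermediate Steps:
Add(Mul(605, Pow(Function('Z')(W, 67), -1)), Mul(-2402, Pow(Function('z')(15, 56), -1))) = Add(Mul(605, Pow(36, -1)), Mul(-2402, Pow(Pow(Add(Pow(15, 2), Pow(56, 2)), Rational(1, 2)), -1))) = Add(Mul(605, Rational(1, 36)), Mul(-2402, Pow(Pow(Add(225, 3136), Rational(1, 2)), -1))) = Add(Rational(605, 36), Mul(-2402, Pow(Pow(3361, Rational(1, 2)), -1))) = Add(Rational(605, 36), Mul(-2402, Mul(Rational(1, 3361), Pow(3361, Rational(1, 2))))) = Add(Rational(605, 36), Mul(Rational(-2402, 3361), Pow(3361, Rational(1, 2))))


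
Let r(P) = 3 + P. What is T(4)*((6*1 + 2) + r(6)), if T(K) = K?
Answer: 68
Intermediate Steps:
T(4)*((6*1 + 2) + r(6)) = 4*((6*1 + 2) + (3 + 6)) = 4*((6 + 2) + 9) = 4*(8 + 9) = 4*17 = 68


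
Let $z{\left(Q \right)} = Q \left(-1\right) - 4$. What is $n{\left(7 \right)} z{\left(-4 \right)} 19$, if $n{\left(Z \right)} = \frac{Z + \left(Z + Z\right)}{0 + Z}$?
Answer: $0$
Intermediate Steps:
$z{\left(Q \right)} = -4 - Q$ ($z{\left(Q \right)} = - Q - 4 = -4 - Q$)
$n{\left(Z \right)} = 3$ ($n{\left(Z \right)} = \frac{Z + 2 Z}{Z} = \frac{3 Z}{Z} = 3$)
$n{\left(7 \right)} z{\left(-4 \right)} 19 = 3 \left(-4 - -4\right) 19 = 3 \left(-4 + 4\right) 19 = 3 \cdot 0 \cdot 19 = 0 \cdot 19 = 0$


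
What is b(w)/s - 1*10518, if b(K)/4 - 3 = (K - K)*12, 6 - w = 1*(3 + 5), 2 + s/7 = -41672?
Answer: -1534144968/145859 ≈ -10518.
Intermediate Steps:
s = -291718 (s = -14 + 7*(-41672) = -14 - 291704 = -291718)
w = -2 (w = 6 - (3 + 5) = 6 - 8 = -2)
b(K) = 12 (b(K) = 12 + 4*((K - K)*12) = 12 + 4*(0*12) = 12 + 4*0 = 12 + 0 = 12)
b(w)/s - 1*10518 = 12/(-291718) - 1*10518 = 12*(-1/291718) - 10518 = -6/145859 - 10518 = -1534144968/145859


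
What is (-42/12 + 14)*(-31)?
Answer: -651/2 ≈ -325.50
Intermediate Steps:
(-42/12 + 14)*(-31) = (-42*1/12 + 14)*(-31) = (-7/2 + 14)*(-31) = (21/2)*(-31) = -651/2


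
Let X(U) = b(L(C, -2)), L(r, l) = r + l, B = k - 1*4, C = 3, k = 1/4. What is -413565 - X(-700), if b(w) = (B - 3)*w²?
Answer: -1654233/4 ≈ -4.1356e+5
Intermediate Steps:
k = ¼ ≈ 0.25000
B = -15/4 (B = ¼ - 1*4 = ¼ - 4 = -15/4 ≈ -3.7500)
L(r, l) = l + r
b(w) = -27*w²/4 (b(w) = (-15/4 - 3)*w² = -27*w²/4)
X(U) = -27/4 (X(U) = -27*(-2 + 3)²/4 = -27/4*1² = -27/4*1 = -27/4)
-413565 - X(-700) = -413565 - 1*(-27/4) = -413565 + 27/4 = -1654233/4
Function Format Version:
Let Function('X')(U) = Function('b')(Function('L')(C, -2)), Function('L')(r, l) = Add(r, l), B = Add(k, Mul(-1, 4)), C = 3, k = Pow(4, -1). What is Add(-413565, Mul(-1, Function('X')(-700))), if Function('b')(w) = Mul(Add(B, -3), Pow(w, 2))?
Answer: Rational(-1654233, 4) ≈ -4.1356e+5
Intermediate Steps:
k = Rational(1, 4) ≈ 0.25000
B = Rational(-15, 4) (B = Add(Rational(1, 4), Mul(-1, 4)) = Add(Rational(1, 4), -4) = Rational(-15, 4) ≈ -3.7500)
Function('L')(r, l) = Add(l, r)
Function('b')(w) = Mul(Rational(-27, 4), Pow(w, 2)) (Function('b')(w) = Mul(Add(Rational(-15, 4), -3), Pow(w, 2)) = Mul(Rational(-27, 4), Pow(w, 2)))
Function('X')(U) = Rational(-27, 4) (Function('X')(U) = Mul(Rational(-27, 4), Pow(Add(-2, 3), 2)) = Mul(Rational(-27, 4), Pow(1, 2)) = Mul(Rational(-27, 4), 1) = Rational(-27, 4))
Add(-413565, Mul(-1, Function('X')(-700))) = Add(-413565, Mul(-1, Rational(-27, 4))) = Add(-413565, Rational(27, 4)) = Rational(-1654233, 4)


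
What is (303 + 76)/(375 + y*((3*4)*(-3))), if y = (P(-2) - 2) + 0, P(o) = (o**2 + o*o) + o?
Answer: 379/231 ≈ 1.6407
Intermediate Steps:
P(o) = o + 2*o**2 (P(o) = (o**2 + o**2) + o = 2*o**2 + o = o + 2*o**2)
y = 4 (y = (-2*(1 + 2*(-2)) - 2) + 0 = (-2*(1 - 4) - 2) + 0 = (-2*(-3) - 2) + 0 = (6 - 2) + 0 = 4 + 0 = 4)
(303 + 76)/(375 + y*((3*4)*(-3))) = (303 + 76)/(375 + 4*((3*4)*(-3))) = 379/(375 + 4*(12*(-3))) = 379/(375 + 4*(-36)) = 379/(375 - 144) = 379/231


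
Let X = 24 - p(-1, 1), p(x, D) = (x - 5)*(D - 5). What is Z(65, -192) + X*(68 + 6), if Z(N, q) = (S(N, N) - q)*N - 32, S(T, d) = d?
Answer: 16673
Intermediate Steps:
p(x, D) = (-5 + D)*(-5 + x) (p(x, D) = (-5 + x)*(-5 + D) = (-5 + D)*(-5 + x))
Z(N, q) = -32 + N*(N - q) (Z(N, q) = (N - q)*N - 32 = N*(N - q) - 32 = -32 + N*(N - q))
X = 0 (X = 24 - (25 - 5*1 - 5*(-1) + 1*(-1)) = 24 - (25 - 5 + 5 - 1) = 24 - 1*24 = 24 - 24 = 0)
Z(65, -192) + X*(68 + 6) = (-32 + 65² - 1*65*(-192)) + 0*(68 + 6) = (-32 + 4225 + 12480) + 0*74 = 16673 + 0 = 16673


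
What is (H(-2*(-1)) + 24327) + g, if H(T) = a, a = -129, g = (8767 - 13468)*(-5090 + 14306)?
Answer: -43300218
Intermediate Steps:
g = -43324416 (g = -4701*9216 = -43324416)
H(T) = -129
(H(-2*(-1)) + 24327) + g = (-129 + 24327) - 43324416 = 24198 - 43324416 = -43300218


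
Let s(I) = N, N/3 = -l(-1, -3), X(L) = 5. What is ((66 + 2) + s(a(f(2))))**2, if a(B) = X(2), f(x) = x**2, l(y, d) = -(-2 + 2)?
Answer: 4624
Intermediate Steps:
l(y, d) = 0 (l(y, d) = -1*0 = 0)
N = 0 (N = 3*(-1*0) = 3*0 = 0)
a(B) = 5
s(I) = 0
((66 + 2) + s(a(f(2))))**2 = ((66 + 2) + 0)**2 = (68 + 0)**2 = 68**2 = 4624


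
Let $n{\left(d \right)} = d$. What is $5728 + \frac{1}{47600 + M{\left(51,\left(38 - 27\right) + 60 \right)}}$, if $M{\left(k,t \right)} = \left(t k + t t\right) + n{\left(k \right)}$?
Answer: $\frac{322560865}{56313} \approx 5728.0$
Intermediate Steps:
$M{\left(k,t \right)} = k + t^{2} + k t$ ($M{\left(k,t \right)} = \left(t k + t t\right) + k = \left(k t + t^{2}\right) + k = \left(t^{2} + k t\right) + k = k + t^{2} + k t$)
$5728 + \frac{1}{47600 + M{\left(51,\left(38 - 27\right) + 60 \right)}} = 5728 + \frac{1}{47600 + \left(51 + \left(\left(38 - 27\right) + 60\right)^{2} + 51 \left(\left(38 - 27\right) + 60\right)\right)} = 5728 + \frac{1}{47600 + \left(51 + \left(11 + 60\right)^{2} + 51 \left(11 + 60\right)\right)} = 5728 + \frac{1}{47600 + \left(51 + 71^{2} + 51 \cdot 71\right)} = 5728 + \frac{1}{47600 + \left(51 + 5041 + 3621\right)} = 5728 + \frac{1}{47600 + 8713} = 5728 + \frac{1}{56313} = \frac{322560865}{56313}$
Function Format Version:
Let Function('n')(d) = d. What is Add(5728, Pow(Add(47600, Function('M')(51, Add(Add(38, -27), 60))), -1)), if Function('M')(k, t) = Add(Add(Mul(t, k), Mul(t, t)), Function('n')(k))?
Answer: Rational(322560865, 56313) ≈ 5728.0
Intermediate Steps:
Function('M')(k, t) = Add(k, Pow(t, 2), Mul(k, t)) (Function('M')(k, t) = Add(Add(Mul(t, k), Mul(t, t)), k) = Add(Add(Mul(k, t), Pow(t, 2)), k) = Add(Add(Pow(t, 2), Mul(k, t)), k) = Add(k, Pow(t, 2), Mul(k, t)))
Add(5728, Pow(Add(47600, Function('M')(51, Add(Add(38, -27), 60))), -1)) = Add(5728, Pow(Add(47600, Add(51, Pow(Add(Add(38, -27), 60), 2), Mul(51, Add(Add(38, -27), 60)))), -1)) = Add(5728, Pow(Add(47600, Add(51, Pow(Add(11, 60), 2), Mul(51, Add(11, 60)))), -1)) = Add(5728, Pow(Add(47600, Add(51, Pow(71, 2), Mul(51, 71))), -1)) = Add(5728, Pow(Add(47600, Add(51, 5041, 3621)), -1)) = Add(5728, Pow(Add(47600, 8713), -1)) = Add(5728, Pow(56313, -1)) = Add(5728, Rational(1, 56313)) = Rational(322560865, 56313)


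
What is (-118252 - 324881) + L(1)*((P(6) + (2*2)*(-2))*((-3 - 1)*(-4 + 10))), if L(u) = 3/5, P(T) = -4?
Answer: -2214801/5 ≈ -4.4296e+5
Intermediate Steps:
L(u) = 3/5 (L(u) = 3*(1/5) = 3/5)
(-118252 - 324881) + L(1)*((P(6) + (2*2)*(-2))*((-3 - 1)*(-4 + 10))) = (-118252 - 324881) + 3*((-4 + (2*2)*(-2))*((-3 - 1)*(-4 + 10)))/5 = -443133 + 3*((-4 + 4*(-2))*(-4*6))/5 = -443133 + 3*((-4 - 8)*(-24))/5 = -443133 + 3*(-12*(-24))/5 = -443133 + (3/5)*288 = -443133 + 864/5 = -2214801/5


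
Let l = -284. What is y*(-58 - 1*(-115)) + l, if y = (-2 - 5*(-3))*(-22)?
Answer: -16586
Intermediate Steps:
y = -286 (y = (-2 + 15)*(-22) = 13*(-22) = -286)
y*(-58 - 1*(-115)) + l = -286*(-58 - 1*(-115)) - 284 = -286*(-58 + 115) - 284 = -286*57 - 284 = -16302 - 284 = -16586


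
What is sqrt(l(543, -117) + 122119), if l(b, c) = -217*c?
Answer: 2*sqrt(36877) ≈ 384.07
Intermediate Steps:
sqrt(l(543, -117) + 122119) = sqrt(-217*(-117) + 122119) = sqrt(25389 + 122119) = sqrt(147508) = 2*sqrt(36877)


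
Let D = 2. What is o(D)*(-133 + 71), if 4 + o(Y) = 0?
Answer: 248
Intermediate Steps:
o(Y) = -4 (o(Y) = -4 + 0 = -4)
o(D)*(-133 + 71) = -4*(-133 + 71) = -4*(-62) = 248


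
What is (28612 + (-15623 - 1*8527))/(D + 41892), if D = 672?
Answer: 2231/21282 ≈ 0.10483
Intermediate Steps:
(28612 + (-15623 - 1*8527))/(D + 41892) = (28612 + (-15623 - 1*8527))/(672 + 41892) = (28612 + (-15623 - 8527))/42564 = (28612 - 24150)*(1/42564) = 4462*(1/42564) = 2231/21282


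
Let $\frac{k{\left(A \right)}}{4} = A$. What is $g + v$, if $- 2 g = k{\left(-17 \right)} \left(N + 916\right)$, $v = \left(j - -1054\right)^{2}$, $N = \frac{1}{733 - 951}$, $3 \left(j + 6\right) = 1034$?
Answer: $\frac{1933221667}{981} \approx 1.9707 \cdot 10^{6}$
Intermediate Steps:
$j = \frac{1016}{3}$ ($j = -6 + \frac{1}{3} \cdot 1034 = -6 + \frac{1034}{3} = \frac{1016}{3} \approx 338.67$)
$k{\left(A \right)} = 4 A$
$N = - \frac{1}{218}$ ($N = \frac{1}{-218} = - \frac{1}{218} \approx -0.0045872$)
$v = \frac{17455684}{9}$ ($v = \left(\frac{1016}{3} - -1054\right)^{2} = \left(\frac{1016}{3} + 1054\right)^{2} = \left(\frac{4178}{3}\right)^{2} = \frac{17455684}{9} \approx 1.9395 \cdot 10^{6}$)
$g = \frac{3394679}{109}$ ($g = - \frac{4 \left(-17\right) \left(- \frac{1}{218} + 916\right)}{2} = - \frac{\left(-68\right) \frac{199687}{218}}{2} = \left(- \frac{1}{2}\right) \left(- \frac{6789358}{109}\right) = \frac{3394679}{109} \approx 31144.0$)
$g + v = \frac{3394679}{109} + \frac{17455684}{9} = \frac{1933221667}{981}$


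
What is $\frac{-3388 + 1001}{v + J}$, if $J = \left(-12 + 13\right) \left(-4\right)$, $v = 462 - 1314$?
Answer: $\frac{2387}{856} \approx 2.7886$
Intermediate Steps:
$v = -852$ ($v = 462 - 1314 = -852$)
$J = -4$ ($J = 1 \left(-4\right) = -4$)
$\frac{-3388 + 1001}{v + J} = \frac{-3388 + 1001}{-852 - 4} = - \frac{2387}{-856} = \left(-2387\right) \left(- \frac{1}{856}\right) = \frac{2387}{856}$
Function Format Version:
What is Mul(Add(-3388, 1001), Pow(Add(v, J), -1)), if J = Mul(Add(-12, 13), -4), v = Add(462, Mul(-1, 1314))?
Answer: Rational(2387, 856) ≈ 2.7886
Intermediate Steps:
v = -852 (v = Add(462, -1314) = -852)
J = -4 (J = Mul(1, -4) = -4)
Mul(Add(-3388, 1001), Pow(Add(v, J), -1)) = Mul(Add(-3388, 1001), Pow(Add(-852, -4), -1)) = Mul(-2387, Pow(-856, -1)) = Mul(-2387, Rational(-1, 856)) = Rational(2387, 856)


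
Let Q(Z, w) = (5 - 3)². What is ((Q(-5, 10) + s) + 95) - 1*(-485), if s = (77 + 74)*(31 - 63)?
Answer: -4248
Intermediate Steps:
Q(Z, w) = 4 (Q(Z, w) = 2² = 4)
s = -4832 (s = 151*(-32) = -4832)
((Q(-5, 10) + s) + 95) - 1*(-485) = ((4 - 4832) + 95) - 1*(-485) = (-4828 + 95) + 485 = -4733 + 485 = -4248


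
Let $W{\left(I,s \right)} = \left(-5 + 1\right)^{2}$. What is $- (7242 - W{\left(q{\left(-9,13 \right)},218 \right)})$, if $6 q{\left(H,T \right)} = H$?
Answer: $-7226$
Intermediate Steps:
$q{\left(H,T \right)} = \frac{H}{6}$
$W{\left(I,s \right)} = 16$ ($W{\left(I,s \right)} = \left(-4\right)^{2} = 16$)
$- (7242 - W{\left(q{\left(-9,13 \right)},218 \right)}) = - (7242 - 16) = \left(-1\right) 7226 = -7226$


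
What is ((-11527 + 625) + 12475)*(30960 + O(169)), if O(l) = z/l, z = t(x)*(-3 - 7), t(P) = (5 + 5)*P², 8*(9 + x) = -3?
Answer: 10112601015/208 ≈ 4.8618e+7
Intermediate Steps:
x = -75/8 (x = -9 + (⅛)*(-3) = -9 - 3/8 = -75/8 ≈ -9.3750)
t(P) = 10*P²
z = -140625/16 (z = (10*(-75/8)²)*(-3 - 7) = (10*(5625/64))*(-10) = (28125/32)*(-10) = -140625/16 ≈ -8789.1)
O(l) = -140625/(16*l)
((-11527 + 625) + 12475)*(30960 + O(169)) = ((-11527 + 625) + 12475)*(30960 - 140625/16/169) = (-10902 + 12475)*(30960 - 140625/16*1/169) = 1573*(30960 - 140625/2704) = 1573*(83575215/2704) = 10112601015/208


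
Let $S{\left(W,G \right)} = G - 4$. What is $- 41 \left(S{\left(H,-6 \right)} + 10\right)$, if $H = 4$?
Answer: $0$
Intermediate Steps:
$S{\left(W,G \right)} = -4 + G$
$- 41 \left(S{\left(H,-6 \right)} + 10\right) = - 41 \left(\left(-4 - 6\right) + 10\right) = - 41 \left(-10 + 10\right) = \left(-41\right) 0 = 0$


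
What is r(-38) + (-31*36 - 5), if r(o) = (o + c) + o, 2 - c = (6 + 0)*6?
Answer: -1231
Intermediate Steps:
c = -34 (c = 2 - (6 + 0)*6 = 2 - 6*6 = 2 - 1*36 = 2 - 36 = -34)
r(o) = -34 + 2*o (r(o) = (o - 34) + o = (-34 + o) + o = -34 + 2*o)
r(-38) + (-31*36 - 5) = (-34 + 2*(-38)) + (-31*36 - 5) = (-34 - 76) + (-1116 - 5) = -110 - 1121 = -1231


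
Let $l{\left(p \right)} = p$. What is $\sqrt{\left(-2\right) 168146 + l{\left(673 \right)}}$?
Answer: $3 i \sqrt{37291} \approx 579.33 i$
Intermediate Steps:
$\sqrt{\left(-2\right) 168146 + l{\left(673 \right)}} = \sqrt{\left(-2\right) 168146 + 673} = \sqrt{-336292 + 673} = \sqrt{-335619} = 3 i \sqrt{37291}$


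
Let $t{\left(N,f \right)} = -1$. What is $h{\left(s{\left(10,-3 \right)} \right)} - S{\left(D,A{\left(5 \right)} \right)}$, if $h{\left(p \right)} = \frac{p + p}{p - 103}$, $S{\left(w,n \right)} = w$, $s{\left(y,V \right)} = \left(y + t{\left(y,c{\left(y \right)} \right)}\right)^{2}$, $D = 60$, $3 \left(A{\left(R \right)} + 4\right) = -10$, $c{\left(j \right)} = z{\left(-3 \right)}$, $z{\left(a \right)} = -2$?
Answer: $- \frac{741}{11} \approx -67.364$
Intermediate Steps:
$c{\left(j \right)} = -2$
$A{\left(R \right)} = - \frac{22}{3}$ ($A{\left(R \right)} = -4 + \frac{1}{3} \left(-10\right) = -4 - \frac{10}{3} = - \frac{22}{3}$)
$s{\left(y,V \right)} = \left(-1 + y\right)^{2}$ ($s{\left(y,V \right)} = \left(y - 1\right)^{2} = \left(-1 + y\right)^{2}$)
$h{\left(p \right)} = \frac{2 p}{-103 + p}$
$h{\left(s{\left(10,-3 \right)} \right)} - S{\left(D,A{\left(5 \right)} \right)} = \frac{2 \left(-1 + 10\right)^{2}}{-103 + \left(-1 + 10\right)^{2}} - 60 = \frac{2 \cdot 9^{2}}{-103 + 9^{2}} - 60 = 2 \cdot 81 \frac{1}{-103 + 81} - 60 = 2 \cdot 81 \frac{1}{-22} - 60 = 2 \cdot 81 \left(- \frac{1}{22}\right) - 60 = - \frac{81}{11} - 60 = - \frac{741}{11}$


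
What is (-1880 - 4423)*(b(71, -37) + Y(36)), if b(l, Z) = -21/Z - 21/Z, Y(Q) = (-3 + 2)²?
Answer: -497937/37 ≈ -13458.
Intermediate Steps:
Y(Q) = 1 (Y(Q) = (-1)² = 1)
b(l, Z) = -42/Z
(-1880 - 4423)*(b(71, -37) + Y(36)) = (-1880 - 4423)*(-42/(-37) + 1) = -6303*(-42*(-1/37) + 1) = -6303*(42/37 + 1) = -6303*79/37 = -497937/37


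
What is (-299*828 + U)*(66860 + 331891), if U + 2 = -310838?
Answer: -222667343412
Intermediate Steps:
U = -310840 (U = -2 - 310838 = -310840)
(-299*828 + U)*(66860 + 331891) = (-299*828 - 310840)*(66860 + 331891) = (-247572 - 310840)*398751 = -558412*398751 = -222667343412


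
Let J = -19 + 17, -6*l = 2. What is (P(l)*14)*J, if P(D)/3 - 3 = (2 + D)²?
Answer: -1456/3 ≈ -485.33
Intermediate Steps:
l = -⅓ (l = -⅙*2 = -⅓ ≈ -0.33333)
J = -2
P(D) = 9 + 3*(2 + D)²
(P(l)*14)*J = ((9 + 3*(2 - ⅓)²)*14)*(-2) = ((9 + 3*(5/3)²)*14)*(-2) = ((9 + 3*(25/9))*14)*(-2) = ((9 + 25/3)*14)*(-2) = ((52/3)*14)*(-2) = (728/3)*(-2) = -1456/3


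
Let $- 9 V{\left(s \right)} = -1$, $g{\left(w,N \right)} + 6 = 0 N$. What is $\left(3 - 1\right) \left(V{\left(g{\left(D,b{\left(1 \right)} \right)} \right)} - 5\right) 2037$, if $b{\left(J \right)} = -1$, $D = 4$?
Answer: $- \frac{59752}{3} \approx -19917.0$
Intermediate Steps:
$g{\left(w,N \right)} = -6$ ($g{\left(w,N \right)} = -6 + 0 N = -6 + 0 = -6$)
$V{\left(s \right)} = \frac{1}{9}$ ($V{\left(s \right)} = \left(- \frac{1}{9}\right) \left(-1\right) = \frac{1}{9}$)
$\left(3 - 1\right) \left(V{\left(g{\left(D,b{\left(1 \right)} \right)} \right)} - 5\right) 2037 = \left(3 - 1\right) \left(\frac{1}{9} - 5\right) 2037 = \left(3 - 1\right) \left(- \frac{44}{9}\right) 2037 = 2 \left(- \frac{44}{9}\right) 2037 = \left(- \frac{88}{9}\right) 2037 = - \frac{59752}{3}$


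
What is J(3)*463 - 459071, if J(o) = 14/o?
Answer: -1370731/3 ≈ -4.5691e+5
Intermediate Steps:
J(3)*463 - 459071 = (14/3)*463 - 459071 = 6482/3 - 459071 = -1370731/3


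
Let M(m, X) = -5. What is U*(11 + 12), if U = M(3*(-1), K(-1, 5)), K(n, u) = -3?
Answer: -115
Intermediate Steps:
U = -5
U*(11 + 12) = -5*(11 + 12) = -5*23 = -115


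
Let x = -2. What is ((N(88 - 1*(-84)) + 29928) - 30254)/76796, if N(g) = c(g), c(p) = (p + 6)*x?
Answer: -341/38398 ≈ -0.0088807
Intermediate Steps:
c(p) = -12 - 2*p (c(p) = (p + 6)*(-2) = (6 + p)*(-2) = -12 - 2*p)
N(g) = -12 - 2*g
((N(88 - 1*(-84)) + 29928) - 30254)/76796 = (((-12 - 2*(88 - 1*(-84))) + 29928) - 30254)/76796 = (((-12 - 2*(88 + 84)) + 29928) - 30254)*(1/76796) = (((-12 - 2*172) + 29928) - 30254)*(1/76796) = (((-12 - 344) + 29928) - 30254)*(1/76796) = ((-356 + 29928) - 30254)*(1/76796) = (29572 - 30254)*(1/76796) = -682*1/76796 = -341/38398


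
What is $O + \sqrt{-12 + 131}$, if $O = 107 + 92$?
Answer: $199 + \sqrt{119} \approx 209.91$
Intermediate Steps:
$O = 199$
$O + \sqrt{-12 + 131} = 199 + \sqrt{-12 + 131} = 199 + \sqrt{119}$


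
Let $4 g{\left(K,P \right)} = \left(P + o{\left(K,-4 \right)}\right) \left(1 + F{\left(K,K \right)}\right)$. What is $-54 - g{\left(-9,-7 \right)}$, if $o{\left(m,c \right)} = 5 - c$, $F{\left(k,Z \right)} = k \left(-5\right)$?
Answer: $-77$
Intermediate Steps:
$F{\left(k,Z \right)} = - 5 k$
$g{\left(K,P \right)} = \frac{\left(1 - 5 K\right) \left(9 + P\right)}{4}$ ($g{\left(K,P \right)} = \frac{\left(P + \left(5 - -4\right)\right) \left(1 - 5 K\right)}{4} = \frac{\left(P + \left(5 + 4\right)\right) \left(1 - 5 K\right)}{4} = \frac{\left(P + 9\right) \left(1 - 5 K\right)}{4} = \frac{\left(9 + P\right) \left(1 - 5 K\right)}{4} = \frac{\left(1 - 5 K\right) \left(9 + P\right)}{4}$)
$-54 - g{\left(-9,-7 \right)} = -54 - \left(\frac{9}{4} - - \frac{405}{4} + \frac{1}{4} \left(-7\right) - \left(- \frac{45}{4}\right) \left(-7\right)\right) = -54 - \left(\frac{9}{4} + \frac{405}{4} - \frac{7}{4} - \frac{315}{4}\right) = -54 - 23 = -77$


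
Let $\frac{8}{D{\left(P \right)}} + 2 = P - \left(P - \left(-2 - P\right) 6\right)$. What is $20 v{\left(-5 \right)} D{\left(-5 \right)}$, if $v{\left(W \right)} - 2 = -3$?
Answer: $-10$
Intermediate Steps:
$v{\left(W \right)} = -1$ ($v{\left(W \right)} = 2 - 3 = -1$)
$D{\left(P \right)} = \frac{8}{-14 - 6 P}$ ($D{\left(P \right)} = \frac{8}{-2 + \left(P - \left(P - \left(-2 - P\right) 6\right)\right)} = \frac{8}{-2 - \left(12 + 6 P\right)} = \frac{8}{-14 - 6 P}$)
$20 v{\left(-5 \right)} D{\left(-5 \right)} = 20 \left(-1\right) \left(- \frac{4}{7 + 3 \left(-5\right)}\right) = - 20 \left(- \frac{4}{7 - 15}\right) = - 20 \left(- \frac{4}{-8}\right) = - 20 \left(\left(-4\right) \left(- \frac{1}{8}\right)\right) = \left(-20\right) \frac{1}{2} = -10$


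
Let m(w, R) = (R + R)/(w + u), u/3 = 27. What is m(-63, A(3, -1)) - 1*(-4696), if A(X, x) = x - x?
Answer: 4696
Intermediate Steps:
u = 81 (u = 3*27 = 81)
A(X, x) = 0
m(w, R) = 2*R/(81 + w) (m(w, R) = (R + R)/(w + 81) = (2*R)/(81 + w) = 2*R/(81 + w))
m(-63, A(3, -1)) - 1*(-4696) = 2*0/(81 - 63) - 1*(-4696) = 2*0/18 + 4696 = 2*0*(1/18) + 4696 = 0 + 4696 = 4696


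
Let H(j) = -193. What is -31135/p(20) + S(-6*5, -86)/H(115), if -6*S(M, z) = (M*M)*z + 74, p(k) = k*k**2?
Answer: -65466233/926400 ≈ -70.667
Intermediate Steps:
p(k) = k**3
S(M, z) = -37/3 - z*M**2/6 (S(M, z) = -((M*M)*z + 74)/6 = -(M**2*z + 74)/6 = -(z*M**2 + 74)/6 = -(74 + z*M**2)/6 = -37/3 - z*M**2/6)
-31135/p(20) + S(-6*5, -86)/H(115) = -31135/(20**3) + (-37/3 - 1/6*(-86)*(-6*5)**2)/(-193) = -31135/8000 + (-37/3 - 1/6*(-86)*(-30)**2)*(-1/193) = -31135*1/8000 + (-37/3 - 1/6*(-86)*900)*(-1/193) = -6227/1600 + (-37/3 + 12900)*(-1/193) = -6227/1600 + (38663/3)*(-1/193) = -6227/1600 - 38663/579 = -65466233/926400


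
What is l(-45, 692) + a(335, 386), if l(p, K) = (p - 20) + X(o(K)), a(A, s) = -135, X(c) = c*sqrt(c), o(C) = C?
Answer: -200 + 1384*sqrt(173) ≈ 18004.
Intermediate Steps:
X(c) = c**(3/2)
l(p, K) = -20 + p + K**(3/2) (l(p, K) = (p - 20) + K**(3/2) = (-20 + p) + K**(3/2) = -20 + p + K**(3/2))
l(-45, 692) + a(335, 386) = (-20 - 45 + 692**(3/2)) - 135 = (-20 - 45 + 1384*sqrt(173)) - 135 = (-65 + 1384*sqrt(173)) - 135 = -200 + 1384*sqrt(173)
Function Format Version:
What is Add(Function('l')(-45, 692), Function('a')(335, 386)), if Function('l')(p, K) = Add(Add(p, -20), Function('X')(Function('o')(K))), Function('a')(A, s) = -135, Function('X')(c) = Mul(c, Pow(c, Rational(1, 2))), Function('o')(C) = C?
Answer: Add(-200, Mul(1384, Pow(173, Rational(1, 2)))) ≈ 18004.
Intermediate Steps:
Function('X')(c) = Pow(c, Rational(3, 2))
Function('l')(p, K) = Add(-20, p, Pow(K, Rational(3, 2))) (Function('l')(p, K) = Add(Add(p, -20), Pow(K, Rational(3, 2))) = Add(Add(-20, p), Pow(K, Rational(3, 2))) = Add(-20, p, Pow(K, Rational(3, 2))))
Add(Function('l')(-45, 692), Function('a')(335, 386)) = Add(Add(-20, -45, Pow(692, Rational(3, 2))), -135) = Add(Add(-20, -45, Mul(1384, Pow(173, Rational(1, 2)))), -135) = Add(Add(-65, Mul(1384, Pow(173, Rational(1, 2)))), -135) = Add(-200, Mul(1384, Pow(173, Rational(1, 2))))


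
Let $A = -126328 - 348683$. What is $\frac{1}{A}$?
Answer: $- \frac{1}{475011} \approx -2.1052 \cdot 10^{-6}$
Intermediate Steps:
$A = -475011$ ($A = -126328 - 348683 = -475011$)
$\frac{1}{A} = \frac{1}{-475011} = - \frac{1}{475011}$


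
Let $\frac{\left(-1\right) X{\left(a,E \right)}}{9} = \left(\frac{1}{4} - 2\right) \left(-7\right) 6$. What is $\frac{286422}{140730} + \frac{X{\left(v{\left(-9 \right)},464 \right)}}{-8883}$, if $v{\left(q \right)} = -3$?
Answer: $\frac{4651463}{2204770} \approx 2.1097$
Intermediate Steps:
$X{\left(a,E \right)} = - \frac{1323}{2}$ ($X{\left(a,E \right)} = - 9 \left(\frac{1}{4} - 2\right) \left(-7\right) 6 = - 9 \left(- \frac{7}{4}\right) \left(-7\right) 6 = - 9 \cdot \frac{49}{4} \cdot 6 = \left(-9\right) \frac{147}{2} = - \frac{1323}{2}$)
$\frac{286422}{140730} + \frac{X{\left(v{\left(-9 \right)},464 \right)}}{-8883} = \frac{286422}{140730} - \frac{1323}{2 \left(-8883\right)} = 286422 \cdot \frac{1}{140730} - - \frac{7}{94} = \frac{47737}{23455} + \frac{7}{94} = \frac{4651463}{2204770}$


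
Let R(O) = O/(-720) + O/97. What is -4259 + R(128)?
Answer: -18585551/4365 ≈ -4257.9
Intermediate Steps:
R(O) = 623*O/69840 (R(O) = O*(-1/720) + O*(1/97) = -O/720 + O/97 = 623*O/69840)
-4259 + R(128) = -4259 + (623/69840)*128 = -4259 + 4984/4365 = -18585551/4365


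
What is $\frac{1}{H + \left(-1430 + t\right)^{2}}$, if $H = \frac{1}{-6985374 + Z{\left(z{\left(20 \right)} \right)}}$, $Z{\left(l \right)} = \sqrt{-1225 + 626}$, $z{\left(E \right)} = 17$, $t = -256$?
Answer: $\frac{138705750762135567726}{394284412293423659679465793} + \frac{i \sqrt{599}}{394284412293423659679465793} \approx 3.5179 \cdot 10^{-7} + 6.2073 \cdot 10^{-26} i$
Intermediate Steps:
$Z{\left(l \right)} = i \sqrt{599}$ ($Z{\left(l \right)} = \sqrt{-599} = i \sqrt{599}$)
$H = \frac{1}{-6985374 + i \sqrt{599}} \approx -1.4316 \cdot 10^{-7} - 5.0 \cdot 10^{-13} i$
$\frac{1}{H + \left(-1430 + t\right)^{2}} = \frac{1}{\left(- \frac{6985374}{48795449920475} - \frac{i \sqrt{599}}{48795449920475}\right) + \left(-1430 - 256\right)^{2}} = \frac{1}{\left(- \frac{6985374}{48795449920475} - \frac{i \sqrt{599}}{48795449920475}\right) + \left(-1686\right)^{2}} = \frac{1}{\left(- \frac{6985374}{48795449920475} - \frac{i \sqrt{599}}{48795449920475}\right) + 2842596} = \frac{1}{\frac{138705750762135567726}{48795449920475} - \frac{i \sqrt{599}}{48795449920475}}$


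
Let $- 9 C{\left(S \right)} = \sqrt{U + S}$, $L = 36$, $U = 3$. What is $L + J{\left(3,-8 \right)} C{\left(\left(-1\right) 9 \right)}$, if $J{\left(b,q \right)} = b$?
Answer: $36 - \frac{i \sqrt{6}}{3} \approx 36.0 - 0.8165 i$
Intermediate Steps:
$C{\left(S \right)} = - \frac{\sqrt{3 + S}}{9}$
$L + J{\left(3,-8 \right)} C{\left(\left(-1\right) 9 \right)} = 36 + 3 \left(- \frac{\sqrt{3 - 9}}{9}\right) = 36 + 3 \left(- \frac{\sqrt{-6}}{9}\right) = 36 + 3 \left(- \frac{i \sqrt{6}}{9}\right) = 36 - \frac{i \sqrt{6}}{3}$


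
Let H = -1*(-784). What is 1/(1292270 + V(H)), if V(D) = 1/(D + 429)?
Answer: 1213/1567523511 ≈ 7.7383e-7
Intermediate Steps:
H = 784
V(D) = 1/(429 + D)
1/(1292270 + V(H)) = 1/(1292270 + 1/(429 + 784)) = 1/(1292270 + 1/1213) = 1/(1567523511/1213) = 1213/1567523511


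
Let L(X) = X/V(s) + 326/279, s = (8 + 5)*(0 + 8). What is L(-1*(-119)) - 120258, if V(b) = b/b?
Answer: -33518455/279 ≈ -1.2014e+5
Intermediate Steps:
s = 104 (s = 13*8 = 104)
V(b) = 1
L(X) = 326/279 + X (L(X) = X/1 + 326/279 = X*1 + 326*(1/279) = X + 326/279 = 326/279 + X)
L(-1*(-119)) - 120258 = (326/279 - 1*(-119)) - 120258 = (326/279 + 119) - 120258 = 33527/279 - 120258 = -33518455/279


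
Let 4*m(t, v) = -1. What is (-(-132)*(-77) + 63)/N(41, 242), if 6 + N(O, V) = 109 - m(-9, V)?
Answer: -5772/59 ≈ -97.831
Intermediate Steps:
m(t, v) = -¼ (m(t, v) = (¼)*(-1) = -¼)
N(O, V) = 413/4 (N(O, V) = -6 + (109 - 1*(-¼)) = -6 + (109 + ¼) = -6 + 437/4 = 413/4)
(-(-132)*(-77) + 63)/N(41, 242) = (-(-132)*(-77) + 63)/(413/4) = (-132*77 + 63)*(4/413) = (-10164 + 63)*(4/413) = -10101*4/413 = -5772/59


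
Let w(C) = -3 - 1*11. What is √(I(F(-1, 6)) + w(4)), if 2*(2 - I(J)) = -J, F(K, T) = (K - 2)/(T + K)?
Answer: I*√1230/10 ≈ 3.5071*I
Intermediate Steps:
F(K, T) = (-2 + K)/(K + T)
I(J) = 2 + J/2 (I(J) = 2 - (-1)*J/2 = 2 + J/2)
w(C) = -14 (w(C) = -3 - 11 = -14)
√(I(F(-1, 6)) + w(4)) = √((2 + ((-2 - 1)/(-1 + 6))/2) - 14) = √((2 + (-3/5)/2) - 14) = √((2 + ((⅕)*(-3))/2) - 14) = √((2 + (½)*(-⅗)) - 14) = √((2 - 3/10) - 14) = √(17/10 - 14) = √(-123/10) = I*√1230/10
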